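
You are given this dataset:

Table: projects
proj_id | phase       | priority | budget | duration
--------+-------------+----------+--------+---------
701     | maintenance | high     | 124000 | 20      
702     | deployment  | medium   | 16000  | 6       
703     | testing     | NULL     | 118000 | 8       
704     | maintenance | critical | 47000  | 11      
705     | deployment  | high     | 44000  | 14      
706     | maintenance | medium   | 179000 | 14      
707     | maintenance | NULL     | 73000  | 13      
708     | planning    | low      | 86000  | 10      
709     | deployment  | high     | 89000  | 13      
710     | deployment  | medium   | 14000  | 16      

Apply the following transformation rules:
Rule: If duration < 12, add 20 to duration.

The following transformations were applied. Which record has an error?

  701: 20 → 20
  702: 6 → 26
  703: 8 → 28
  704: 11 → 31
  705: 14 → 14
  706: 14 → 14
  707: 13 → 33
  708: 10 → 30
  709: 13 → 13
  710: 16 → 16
Record 707 has an error. The correct transformed value should be 13, not 33.

Step 1: Check each record against the rule
Step 2: Record 707 has duration = 13
Step 3: Since 13 >= 12, the bonus should not have been applied
Step 4: Correct value = 13, but claimed value = 33
Conclusion: Record 707 has the error.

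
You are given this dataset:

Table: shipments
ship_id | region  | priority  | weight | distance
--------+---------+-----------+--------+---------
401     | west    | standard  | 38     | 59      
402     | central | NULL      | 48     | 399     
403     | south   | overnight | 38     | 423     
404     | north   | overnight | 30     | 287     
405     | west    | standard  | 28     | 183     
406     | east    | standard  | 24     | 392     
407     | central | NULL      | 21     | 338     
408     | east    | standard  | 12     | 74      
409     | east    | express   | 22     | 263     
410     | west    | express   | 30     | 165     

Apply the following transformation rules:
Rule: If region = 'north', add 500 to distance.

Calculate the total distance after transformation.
3083

Step 1: Count records where region = 'north': 1
Step 2: Total bonus added: 1 × 500 = 500
Step 3: Original sum of distance: 2583
Step 4: Final sum = 2583 + 500 = 3083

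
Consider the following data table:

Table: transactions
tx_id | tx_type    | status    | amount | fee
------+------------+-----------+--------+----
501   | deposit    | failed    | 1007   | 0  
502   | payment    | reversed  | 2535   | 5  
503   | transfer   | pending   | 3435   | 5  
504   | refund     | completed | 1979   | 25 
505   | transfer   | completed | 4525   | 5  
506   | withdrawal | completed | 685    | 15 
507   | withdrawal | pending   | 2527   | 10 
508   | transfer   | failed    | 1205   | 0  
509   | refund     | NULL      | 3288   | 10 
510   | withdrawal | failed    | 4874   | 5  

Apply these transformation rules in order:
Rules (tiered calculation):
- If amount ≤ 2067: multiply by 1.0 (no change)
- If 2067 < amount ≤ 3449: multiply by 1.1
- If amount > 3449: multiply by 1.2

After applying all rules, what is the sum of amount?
29118.3

Step 1: Tier 1 (amount ≤ 2067): 4 records, sum = 4876 × 1.0 = 4876.0
Step 2: Tier 2 (2067 < amount ≤ 3449): 4 records, sum = 11785 × 1.1 = 12963.5
Step 3: Tier 3 (amount > 3449): 2 records, sum = 9399 × 1.2 = 11278.8
Step 4: Final sum = 4876.0 + 12963.5 + 11278.8 = 29118.3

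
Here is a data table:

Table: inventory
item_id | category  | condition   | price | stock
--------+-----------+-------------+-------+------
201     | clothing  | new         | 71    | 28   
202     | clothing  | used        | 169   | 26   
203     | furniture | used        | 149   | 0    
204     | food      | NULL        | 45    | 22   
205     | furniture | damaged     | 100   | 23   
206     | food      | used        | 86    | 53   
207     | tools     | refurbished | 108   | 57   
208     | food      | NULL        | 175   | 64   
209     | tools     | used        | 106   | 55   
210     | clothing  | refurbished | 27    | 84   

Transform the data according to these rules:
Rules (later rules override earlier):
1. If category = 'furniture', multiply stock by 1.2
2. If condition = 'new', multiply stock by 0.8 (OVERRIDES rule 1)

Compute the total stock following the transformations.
411.0

Step 1: Rule 2 takes priority for records with condition = 'new'
  - 1 records: 28 × 0.8 = 22.4
Step 2: Rule 1 applies to remaining records with category = 'furniture'
  - 2 records: 23 × 1.2 = 27.6
Step 3: Other records unchanged: 361
Step 4: Final sum = 22.4 + 27.6 + 361 = 411.0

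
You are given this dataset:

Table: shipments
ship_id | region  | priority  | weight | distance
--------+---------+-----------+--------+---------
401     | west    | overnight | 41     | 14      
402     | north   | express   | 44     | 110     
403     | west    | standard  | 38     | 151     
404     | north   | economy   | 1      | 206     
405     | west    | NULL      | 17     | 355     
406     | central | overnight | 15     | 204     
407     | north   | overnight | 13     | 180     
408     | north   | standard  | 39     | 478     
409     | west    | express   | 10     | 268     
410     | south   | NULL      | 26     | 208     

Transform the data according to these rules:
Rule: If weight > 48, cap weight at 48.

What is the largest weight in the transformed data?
44

Step 1: Original maximum weight = 44
Step 2: Check cap of 48 against maximum
Step 3: No records exceed the cap (max 44 <= cap 48), so no capping applies
Step 4: Maximum after transformation = 44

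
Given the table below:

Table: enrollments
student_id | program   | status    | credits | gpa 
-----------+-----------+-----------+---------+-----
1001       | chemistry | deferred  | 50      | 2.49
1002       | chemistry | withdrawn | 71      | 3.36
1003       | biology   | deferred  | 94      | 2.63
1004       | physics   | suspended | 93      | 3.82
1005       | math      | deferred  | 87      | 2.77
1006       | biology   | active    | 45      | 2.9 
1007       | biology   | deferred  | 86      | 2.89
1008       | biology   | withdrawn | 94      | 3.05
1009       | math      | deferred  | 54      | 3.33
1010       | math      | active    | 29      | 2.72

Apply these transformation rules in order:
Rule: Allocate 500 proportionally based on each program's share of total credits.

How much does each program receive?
biology: 226.88, chemistry: 86.06, math: 120.91, physics: 66.15

Step 1: Calculate total credits = 703
Step 2: Calculate each program's proportion:
  biology: 319/703 = 45.38% → 226.88
  chemistry: 121/703 = 17.21% → 86.06
  math: 170/703 = 24.18% → 120.91
  physics: 93/703 = 13.23% → 66.15
Step 3: Verify: sum of allocations ≈ 500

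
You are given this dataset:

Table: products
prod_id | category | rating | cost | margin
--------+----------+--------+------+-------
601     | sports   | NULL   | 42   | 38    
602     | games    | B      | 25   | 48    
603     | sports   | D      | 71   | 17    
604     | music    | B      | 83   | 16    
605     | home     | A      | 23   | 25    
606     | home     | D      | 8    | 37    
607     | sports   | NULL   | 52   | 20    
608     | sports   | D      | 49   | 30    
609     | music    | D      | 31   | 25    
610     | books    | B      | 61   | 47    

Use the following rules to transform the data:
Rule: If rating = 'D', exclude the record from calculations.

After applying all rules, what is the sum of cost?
286

Step 1: Identify records where rating = 'D'
Step 2: The excluded records sum to 159
Step 3: Original total cost = 445
Step 4: Remaining total = 445 - 159 = 286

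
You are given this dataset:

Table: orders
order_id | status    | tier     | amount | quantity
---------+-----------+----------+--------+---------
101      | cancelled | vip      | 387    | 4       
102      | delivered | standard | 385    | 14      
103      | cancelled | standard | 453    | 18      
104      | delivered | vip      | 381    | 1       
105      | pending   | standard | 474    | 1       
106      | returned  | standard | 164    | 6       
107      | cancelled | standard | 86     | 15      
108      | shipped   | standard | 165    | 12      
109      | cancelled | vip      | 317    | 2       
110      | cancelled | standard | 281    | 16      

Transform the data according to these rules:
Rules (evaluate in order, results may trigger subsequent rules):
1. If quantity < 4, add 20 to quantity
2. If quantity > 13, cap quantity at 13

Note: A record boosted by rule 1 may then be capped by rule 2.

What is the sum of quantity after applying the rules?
113

Step 1: Apply rule 1 to records with quantity < 4
  - 3 records get bonus of 20
  - Of these, 3 records then exceed 13 and get capped
Step 2: Apply rule 2 to records with quantity > 13
  - 4 records (original) are capped
Step 3: Calculate final sum = 113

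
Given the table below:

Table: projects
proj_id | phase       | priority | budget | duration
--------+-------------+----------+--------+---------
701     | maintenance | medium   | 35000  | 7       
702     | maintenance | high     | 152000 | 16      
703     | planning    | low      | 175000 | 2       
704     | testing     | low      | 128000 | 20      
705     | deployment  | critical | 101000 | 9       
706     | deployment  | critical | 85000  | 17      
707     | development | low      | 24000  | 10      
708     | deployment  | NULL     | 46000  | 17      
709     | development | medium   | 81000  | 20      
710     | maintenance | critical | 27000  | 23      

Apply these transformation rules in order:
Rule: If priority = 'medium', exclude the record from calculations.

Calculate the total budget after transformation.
738000

Step 1: Identify records where priority = 'medium'
Step 2: The excluded records sum to 116000
Step 3: Original total budget = 854000
Step 4: Remaining total = 854000 - 116000 = 738000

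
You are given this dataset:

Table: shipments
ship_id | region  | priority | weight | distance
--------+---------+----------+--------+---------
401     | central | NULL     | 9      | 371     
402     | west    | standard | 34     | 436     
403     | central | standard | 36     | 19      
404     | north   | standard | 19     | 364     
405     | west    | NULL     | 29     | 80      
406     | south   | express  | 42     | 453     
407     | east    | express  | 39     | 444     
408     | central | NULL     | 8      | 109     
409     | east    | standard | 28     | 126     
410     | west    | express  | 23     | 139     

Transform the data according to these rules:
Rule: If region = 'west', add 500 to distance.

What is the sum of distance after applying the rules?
4041

Step 1: Count records where region = 'west': 3
Step 2: Total bonus added: 3 × 500 = 1500
Step 3: Original sum of distance: 2541
Step 4: Final sum = 2541 + 1500 = 4041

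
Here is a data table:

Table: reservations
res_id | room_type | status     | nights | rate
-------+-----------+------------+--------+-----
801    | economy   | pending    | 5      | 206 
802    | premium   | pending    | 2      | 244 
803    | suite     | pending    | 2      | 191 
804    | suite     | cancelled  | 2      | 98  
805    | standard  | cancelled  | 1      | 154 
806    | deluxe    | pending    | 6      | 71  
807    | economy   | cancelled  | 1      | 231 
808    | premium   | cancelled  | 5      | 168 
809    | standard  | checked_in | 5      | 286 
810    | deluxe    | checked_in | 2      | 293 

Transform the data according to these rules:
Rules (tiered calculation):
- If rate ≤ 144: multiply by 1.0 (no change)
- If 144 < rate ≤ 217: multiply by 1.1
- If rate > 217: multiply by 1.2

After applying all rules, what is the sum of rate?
2224.7

Step 1: Tier 1 (rate ≤ 144): 2 records, sum = 169 × 1.0 = 169.0
Step 2: Tier 2 (144 < rate ≤ 217): 4 records, sum = 719 × 1.1 = 790.9
Step 3: Tier 3 (rate > 217): 4 records, sum = 1054 × 1.2 = 1264.8
Step 4: Final sum = 169.0 + 790.9 + 1264.8 = 2224.7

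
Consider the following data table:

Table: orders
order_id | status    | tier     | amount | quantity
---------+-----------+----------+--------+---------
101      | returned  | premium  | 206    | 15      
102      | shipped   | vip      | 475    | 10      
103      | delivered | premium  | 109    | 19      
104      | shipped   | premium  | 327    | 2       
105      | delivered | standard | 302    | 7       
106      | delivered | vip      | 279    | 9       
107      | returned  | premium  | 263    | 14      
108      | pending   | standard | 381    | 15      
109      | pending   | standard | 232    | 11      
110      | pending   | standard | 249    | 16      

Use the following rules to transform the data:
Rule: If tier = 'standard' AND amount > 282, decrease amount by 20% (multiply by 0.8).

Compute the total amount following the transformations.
2686.4

Step 1: Find records where tier = 'standard' AND amount > 282
Step 2: 2 records match, summing to 683
Step 3: After multiplier: 683 × 0.8 = 546.4
Step 4: Unaffected records sum: 2140
Step 5: Final sum = 546.4 + 2140 = 2686.4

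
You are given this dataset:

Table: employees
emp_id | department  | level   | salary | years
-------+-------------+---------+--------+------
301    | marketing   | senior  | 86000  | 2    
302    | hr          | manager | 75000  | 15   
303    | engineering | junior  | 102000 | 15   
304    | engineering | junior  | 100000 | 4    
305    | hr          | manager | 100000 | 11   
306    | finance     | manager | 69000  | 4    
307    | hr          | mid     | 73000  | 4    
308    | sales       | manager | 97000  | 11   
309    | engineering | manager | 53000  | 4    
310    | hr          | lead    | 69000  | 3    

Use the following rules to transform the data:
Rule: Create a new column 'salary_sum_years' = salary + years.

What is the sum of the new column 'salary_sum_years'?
824073

Step 1: For each record, compute salary + years
Example calculations:
  86000 + 2 = 86002
  75000 + 15 = 75015
  102000 + 15 = 102015
  ...
Step 2: Sum all derived values
Step 3: Total = 824073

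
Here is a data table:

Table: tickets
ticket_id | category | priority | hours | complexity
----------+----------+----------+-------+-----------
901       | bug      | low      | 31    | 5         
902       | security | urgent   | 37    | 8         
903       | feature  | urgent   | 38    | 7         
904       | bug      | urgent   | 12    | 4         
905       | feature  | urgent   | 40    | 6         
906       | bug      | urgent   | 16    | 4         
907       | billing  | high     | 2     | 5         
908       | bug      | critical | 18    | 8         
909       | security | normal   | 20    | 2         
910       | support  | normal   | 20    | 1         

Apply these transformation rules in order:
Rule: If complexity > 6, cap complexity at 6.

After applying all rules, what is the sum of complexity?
45

Step 1: 3 records have complexity > 6
Step 2: These records originally summed to 23
Step 3: After capping: 3 × 6 = 18
Step 4: Unaffected records sum: 27
Step 5: Final sum = 18 + 27 = 45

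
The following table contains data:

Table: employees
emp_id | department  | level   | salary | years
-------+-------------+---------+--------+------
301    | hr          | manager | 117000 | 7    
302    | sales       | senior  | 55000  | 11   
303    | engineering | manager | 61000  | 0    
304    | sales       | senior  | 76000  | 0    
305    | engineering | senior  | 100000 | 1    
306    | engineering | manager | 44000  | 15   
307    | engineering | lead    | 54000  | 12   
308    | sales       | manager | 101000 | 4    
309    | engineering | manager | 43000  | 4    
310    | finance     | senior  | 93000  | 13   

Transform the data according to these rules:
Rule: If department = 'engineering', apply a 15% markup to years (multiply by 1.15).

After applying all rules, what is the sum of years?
71.8

Step 1: Records with department = 'engineering' have total years = 32
Step 2: Apply multiplier: 32 × 1.15 = 36.8
Step 3: Other records total: 35
Step 4: Final sum = 36.8 + 35 = 71.8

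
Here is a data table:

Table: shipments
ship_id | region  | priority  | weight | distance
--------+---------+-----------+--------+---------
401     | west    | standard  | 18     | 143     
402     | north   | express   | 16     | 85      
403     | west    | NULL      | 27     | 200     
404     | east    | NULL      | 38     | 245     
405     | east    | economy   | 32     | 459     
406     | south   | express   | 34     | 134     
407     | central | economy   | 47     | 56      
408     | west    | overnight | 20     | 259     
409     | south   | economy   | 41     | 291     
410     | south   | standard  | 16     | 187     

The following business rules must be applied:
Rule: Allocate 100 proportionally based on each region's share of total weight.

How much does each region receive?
central: 16.26, east: 24.22, north: 5.54, south: 31.49, west: 22.49

Step 1: Calculate total weight = 289
Step 2: Calculate each region's proportion:
  central: 47/289 = 16.26% → 16.26
  east: 70/289 = 24.22% → 24.22
  north: 16/289 = 5.54% → 5.54
  south: 91/289 = 31.49% → 31.49
  west: 65/289 = 22.49% → 22.49
Step 3: Verify: sum of allocations ≈ 100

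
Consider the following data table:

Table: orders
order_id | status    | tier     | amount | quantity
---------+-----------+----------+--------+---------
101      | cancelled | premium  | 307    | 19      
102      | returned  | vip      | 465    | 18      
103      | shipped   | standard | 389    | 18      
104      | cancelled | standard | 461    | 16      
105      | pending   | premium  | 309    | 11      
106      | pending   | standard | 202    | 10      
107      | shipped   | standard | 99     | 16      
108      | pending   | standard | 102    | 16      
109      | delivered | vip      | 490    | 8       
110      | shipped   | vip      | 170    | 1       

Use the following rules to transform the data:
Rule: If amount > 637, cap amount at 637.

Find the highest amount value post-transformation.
490

Step 1: Original maximum amount = 490
Step 2: Check cap of 637 against maximum
Step 3: No records exceed the cap (max 490 <= cap 637), so no capping applies
Step 4: Maximum after transformation = 490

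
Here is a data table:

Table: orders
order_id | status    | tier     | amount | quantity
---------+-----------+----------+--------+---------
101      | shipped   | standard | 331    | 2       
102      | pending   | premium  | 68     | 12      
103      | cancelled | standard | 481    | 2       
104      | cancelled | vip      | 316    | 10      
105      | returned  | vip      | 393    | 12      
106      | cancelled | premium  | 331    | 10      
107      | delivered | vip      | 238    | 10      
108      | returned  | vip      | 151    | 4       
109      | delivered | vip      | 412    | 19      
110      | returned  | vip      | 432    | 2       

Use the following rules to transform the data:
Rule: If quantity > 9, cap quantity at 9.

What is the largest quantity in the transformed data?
9

Step 1: Original maximum quantity = 19
Step 2: Apply cap at 9
Step 3: 6 records had quantity > 9 and were capped
Step 4: Maximum after transformation = 9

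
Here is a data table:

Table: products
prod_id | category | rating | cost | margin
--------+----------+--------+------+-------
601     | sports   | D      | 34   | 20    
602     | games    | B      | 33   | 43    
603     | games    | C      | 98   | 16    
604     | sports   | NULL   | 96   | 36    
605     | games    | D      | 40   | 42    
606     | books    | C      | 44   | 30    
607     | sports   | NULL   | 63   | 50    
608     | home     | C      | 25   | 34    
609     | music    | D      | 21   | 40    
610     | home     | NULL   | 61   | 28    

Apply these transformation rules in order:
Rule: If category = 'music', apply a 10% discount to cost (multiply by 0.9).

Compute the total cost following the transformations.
512.9

Step 1: Records with category = 'music' have total cost = 21
Step 2: Apply multiplier: 21 × 0.9 = 18.9
Step 3: Other records total: 494
Step 4: Final sum = 18.9 + 494 = 512.9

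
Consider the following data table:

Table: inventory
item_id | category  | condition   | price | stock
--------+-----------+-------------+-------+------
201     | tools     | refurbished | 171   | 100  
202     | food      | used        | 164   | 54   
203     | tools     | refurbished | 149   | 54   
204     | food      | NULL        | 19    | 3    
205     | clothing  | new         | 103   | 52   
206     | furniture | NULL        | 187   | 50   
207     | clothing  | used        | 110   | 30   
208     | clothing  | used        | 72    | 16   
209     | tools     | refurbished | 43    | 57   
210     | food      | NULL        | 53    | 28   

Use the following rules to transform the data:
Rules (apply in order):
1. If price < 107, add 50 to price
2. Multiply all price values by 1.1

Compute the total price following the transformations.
1453.1

Step 1: Apply Rule 1 - Add 50 to records with price < 107
  - 5 records affected: 290 + (5 × 50) = 540
  - Unaffected records: 781
  - Sum after Rule 1: 1321
Step 2: Apply Rule 2 - Multiply all by 1.1
  - 1321 × 1.1 = 1453.1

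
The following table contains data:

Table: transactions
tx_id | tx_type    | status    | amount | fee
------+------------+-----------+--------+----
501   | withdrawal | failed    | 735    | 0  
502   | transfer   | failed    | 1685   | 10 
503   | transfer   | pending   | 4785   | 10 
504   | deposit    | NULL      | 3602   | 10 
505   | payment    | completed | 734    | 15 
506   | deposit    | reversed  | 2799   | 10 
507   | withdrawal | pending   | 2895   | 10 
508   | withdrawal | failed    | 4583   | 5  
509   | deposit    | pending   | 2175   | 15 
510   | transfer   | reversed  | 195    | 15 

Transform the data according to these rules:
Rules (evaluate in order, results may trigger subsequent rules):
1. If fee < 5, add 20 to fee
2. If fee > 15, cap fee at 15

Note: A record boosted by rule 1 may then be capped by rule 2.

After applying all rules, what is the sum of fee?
115

Step 1: Apply rule 1 to records with fee < 5
  - 1 records get bonus of 20
  - Of these, 1 records then exceed 15 and get capped
Step 2: Apply rule 2 to records with fee > 15
  - 0 records (original) are capped
Step 3: Calculate final sum = 115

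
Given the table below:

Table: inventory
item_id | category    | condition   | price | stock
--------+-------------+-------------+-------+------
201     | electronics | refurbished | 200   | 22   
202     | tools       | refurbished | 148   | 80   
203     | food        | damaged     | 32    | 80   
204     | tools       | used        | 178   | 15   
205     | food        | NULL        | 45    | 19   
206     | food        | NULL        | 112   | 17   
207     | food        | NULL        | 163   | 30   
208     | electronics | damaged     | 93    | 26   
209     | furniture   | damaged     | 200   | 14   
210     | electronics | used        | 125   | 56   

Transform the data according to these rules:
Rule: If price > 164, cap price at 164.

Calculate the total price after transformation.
1210

Step 1: 3 records have price > 164
Step 2: These records originally summed to 578
Step 3: After capping: 3 × 164 = 492
Step 4: Unaffected records sum: 718
Step 5: Final sum = 492 + 718 = 1210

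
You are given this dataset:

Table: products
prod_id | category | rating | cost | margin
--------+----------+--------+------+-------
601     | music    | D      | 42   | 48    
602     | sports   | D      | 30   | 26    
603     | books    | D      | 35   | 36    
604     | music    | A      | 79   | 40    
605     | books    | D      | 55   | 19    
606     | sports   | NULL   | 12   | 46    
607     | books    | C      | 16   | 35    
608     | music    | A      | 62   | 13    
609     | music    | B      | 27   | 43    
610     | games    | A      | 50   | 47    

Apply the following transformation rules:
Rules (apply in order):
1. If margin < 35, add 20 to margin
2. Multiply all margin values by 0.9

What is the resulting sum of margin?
371.7

Step 1: Apply Rule 1 - Add 20 to records with margin < 35
  - 3 records affected: 58 + (3 × 20) = 118
  - Unaffected records: 295
  - Sum after Rule 1: 413
Step 2: Apply Rule 2 - Multiply all by 0.9
  - 413 × 0.9 = 371.7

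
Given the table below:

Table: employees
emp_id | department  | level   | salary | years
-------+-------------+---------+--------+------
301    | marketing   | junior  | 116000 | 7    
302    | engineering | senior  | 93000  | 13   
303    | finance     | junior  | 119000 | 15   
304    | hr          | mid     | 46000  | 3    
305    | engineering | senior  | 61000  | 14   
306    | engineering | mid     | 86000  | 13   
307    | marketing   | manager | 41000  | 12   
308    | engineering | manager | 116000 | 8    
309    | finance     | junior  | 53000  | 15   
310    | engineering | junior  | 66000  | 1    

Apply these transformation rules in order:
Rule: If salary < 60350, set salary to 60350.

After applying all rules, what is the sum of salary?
838050

Step 1: 3 records have salary < 60350
Step 2: These records originally summed to 140000
Step 3: After setting to minimum: 3 × 60350 = 181050
Step 4: Unaffected records sum: 657000
Step 5: Final sum = 181050 + 657000 = 838050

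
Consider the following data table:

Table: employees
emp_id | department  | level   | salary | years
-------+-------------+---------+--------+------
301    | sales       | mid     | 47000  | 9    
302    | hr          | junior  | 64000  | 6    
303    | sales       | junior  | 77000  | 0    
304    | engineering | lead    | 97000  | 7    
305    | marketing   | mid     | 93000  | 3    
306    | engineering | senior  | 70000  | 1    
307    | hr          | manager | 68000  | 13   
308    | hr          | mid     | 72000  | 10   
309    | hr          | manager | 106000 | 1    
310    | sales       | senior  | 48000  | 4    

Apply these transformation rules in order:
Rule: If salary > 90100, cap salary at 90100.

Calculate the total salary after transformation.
716300

Step 1: 3 records have salary > 90100
Step 2: These records originally summed to 296000
Step 3: After capping: 3 × 90100 = 270300
Step 4: Unaffected records sum: 446000
Step 5: Final sum = 270300 + 446000 = 716300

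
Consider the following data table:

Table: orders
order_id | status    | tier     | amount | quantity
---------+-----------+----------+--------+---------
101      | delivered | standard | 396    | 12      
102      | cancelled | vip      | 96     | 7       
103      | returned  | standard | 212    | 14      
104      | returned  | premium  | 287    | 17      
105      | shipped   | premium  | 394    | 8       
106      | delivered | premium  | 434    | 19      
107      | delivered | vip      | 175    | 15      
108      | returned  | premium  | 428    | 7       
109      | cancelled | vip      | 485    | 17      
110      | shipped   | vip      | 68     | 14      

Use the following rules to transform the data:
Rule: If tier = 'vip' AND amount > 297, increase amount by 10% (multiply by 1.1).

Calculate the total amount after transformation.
3023.5

Step 1: Find records where tier = 'vip' AND amount > 297
Step 2: 1 records match, summing to 485
Step 3: After multiplier: 485 × 1.1 = 533.5
Step 4: Unaffected records sum: 2490
Step 5: Final sum = 533.5 + 2490 = 3023.5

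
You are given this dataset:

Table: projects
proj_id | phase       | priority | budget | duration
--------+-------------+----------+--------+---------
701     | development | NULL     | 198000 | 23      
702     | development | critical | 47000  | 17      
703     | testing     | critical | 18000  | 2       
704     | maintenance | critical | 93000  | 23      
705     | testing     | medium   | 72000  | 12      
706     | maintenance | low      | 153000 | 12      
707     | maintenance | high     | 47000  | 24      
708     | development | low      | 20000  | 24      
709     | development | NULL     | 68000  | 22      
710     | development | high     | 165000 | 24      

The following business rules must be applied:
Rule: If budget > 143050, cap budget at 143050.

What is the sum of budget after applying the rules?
794150

Step 1: 3 records have budget > 143050
Step 2: These records originally summed to 516000
Step 3: After capping: 3 × 143050 = 429150
Step 4: Unaffected records sum: 365000
Step 5: Final sum = 429150 + 365000 = 794150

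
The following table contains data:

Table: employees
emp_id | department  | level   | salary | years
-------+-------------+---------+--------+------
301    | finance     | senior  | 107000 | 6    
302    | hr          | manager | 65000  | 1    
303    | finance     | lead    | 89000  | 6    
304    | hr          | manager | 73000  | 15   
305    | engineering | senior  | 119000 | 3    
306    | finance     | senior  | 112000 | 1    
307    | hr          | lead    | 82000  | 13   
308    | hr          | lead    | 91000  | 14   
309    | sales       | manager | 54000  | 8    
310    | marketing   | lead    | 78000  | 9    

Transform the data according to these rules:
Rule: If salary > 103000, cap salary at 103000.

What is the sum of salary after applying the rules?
841000

Step 1: 3 records have salary > 103000
Step 2: These records originally summed to 338000
Step 3: After capping: 3 × 103000 = 309000
Step 4: Unaffected records sum: 532000
Step 5: Final sum = 309000 + 532000 = 841000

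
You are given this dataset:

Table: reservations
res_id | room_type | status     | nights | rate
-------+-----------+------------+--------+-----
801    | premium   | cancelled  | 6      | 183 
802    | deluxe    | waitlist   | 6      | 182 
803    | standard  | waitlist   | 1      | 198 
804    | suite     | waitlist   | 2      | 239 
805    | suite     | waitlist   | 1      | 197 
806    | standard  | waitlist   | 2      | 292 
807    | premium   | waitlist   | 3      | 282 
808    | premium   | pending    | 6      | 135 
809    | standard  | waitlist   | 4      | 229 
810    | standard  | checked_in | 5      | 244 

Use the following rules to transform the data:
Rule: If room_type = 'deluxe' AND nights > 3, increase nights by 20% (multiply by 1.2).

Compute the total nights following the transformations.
37.2

Step 1: Find records where room_type = 'deluxe' AND nights > 3
Step 2: 1 records match, summing to 6
Step 3: After multiplier: 6 × 1.2 = 7.2
Step 4: Unaffected records sum: 30
Step 5: Final sum = 7.2 + 30 = 37.2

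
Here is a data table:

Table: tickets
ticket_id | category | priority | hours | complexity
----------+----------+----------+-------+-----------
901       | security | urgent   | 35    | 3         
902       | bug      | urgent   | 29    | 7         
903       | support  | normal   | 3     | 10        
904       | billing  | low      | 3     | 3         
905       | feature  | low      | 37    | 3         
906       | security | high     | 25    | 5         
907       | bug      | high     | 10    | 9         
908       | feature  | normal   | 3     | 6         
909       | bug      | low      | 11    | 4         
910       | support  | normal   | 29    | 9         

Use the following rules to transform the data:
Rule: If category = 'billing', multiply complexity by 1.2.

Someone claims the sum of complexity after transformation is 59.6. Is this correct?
Yes, the result is correct.

Step 1: Calculate the correct sum after transformation
Step 2: Apply multiplier 1.2 to records where category = 'billing'
Step 3: Correct result = 59.6
Step 4: Claimed result = 59.6
Step 5: 59.6 = 59.6 ✓
Conclusion: The claimed result is correct.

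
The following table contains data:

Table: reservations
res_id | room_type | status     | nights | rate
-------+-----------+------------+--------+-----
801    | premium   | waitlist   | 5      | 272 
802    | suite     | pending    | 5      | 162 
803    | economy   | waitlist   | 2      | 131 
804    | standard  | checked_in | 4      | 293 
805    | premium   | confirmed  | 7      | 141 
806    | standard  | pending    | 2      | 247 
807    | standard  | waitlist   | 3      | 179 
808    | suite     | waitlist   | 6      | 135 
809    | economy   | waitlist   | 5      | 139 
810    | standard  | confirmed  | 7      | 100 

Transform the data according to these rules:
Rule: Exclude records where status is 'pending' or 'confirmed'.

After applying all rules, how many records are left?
6

Step 1: Count records to exclude
  - 2 (pending) + 2 (confirmed) = 4 records
Step 2: Total records: 10
Step 3: Remaining = 10 - 4 = 6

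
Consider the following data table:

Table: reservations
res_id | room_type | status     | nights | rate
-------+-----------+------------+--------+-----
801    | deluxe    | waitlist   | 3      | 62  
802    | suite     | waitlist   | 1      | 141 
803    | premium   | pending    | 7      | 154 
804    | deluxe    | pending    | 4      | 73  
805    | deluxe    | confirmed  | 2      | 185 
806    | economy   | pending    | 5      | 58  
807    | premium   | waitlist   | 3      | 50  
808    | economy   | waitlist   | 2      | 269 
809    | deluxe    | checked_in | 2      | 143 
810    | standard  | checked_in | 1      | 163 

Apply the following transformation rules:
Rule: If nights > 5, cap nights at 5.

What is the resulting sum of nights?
28

Step 1: 1 records have nights > 5
Step 2: These records originally summed to 7
Step 3: After capping: 1 × 5 = 5
Step 4: Unaffected records sum: 23
Step 5: Final sum = 5 + 23 = 28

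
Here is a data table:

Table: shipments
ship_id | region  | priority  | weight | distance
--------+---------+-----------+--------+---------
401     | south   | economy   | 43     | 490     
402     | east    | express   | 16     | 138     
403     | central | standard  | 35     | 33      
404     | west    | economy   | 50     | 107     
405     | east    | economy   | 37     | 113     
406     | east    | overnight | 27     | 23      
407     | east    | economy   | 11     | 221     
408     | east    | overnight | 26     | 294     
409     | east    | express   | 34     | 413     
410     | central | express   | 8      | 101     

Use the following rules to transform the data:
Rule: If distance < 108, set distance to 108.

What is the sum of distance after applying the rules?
2101

Step 1: 4 records have distance < 108
Step 2: These records originally summed to 264
Step 3: After setting to minimum: 4 × 108 = 432
Step 4: Unaffected records sum: 1669
Step 5: Final sum = 432 + 1669 = 2101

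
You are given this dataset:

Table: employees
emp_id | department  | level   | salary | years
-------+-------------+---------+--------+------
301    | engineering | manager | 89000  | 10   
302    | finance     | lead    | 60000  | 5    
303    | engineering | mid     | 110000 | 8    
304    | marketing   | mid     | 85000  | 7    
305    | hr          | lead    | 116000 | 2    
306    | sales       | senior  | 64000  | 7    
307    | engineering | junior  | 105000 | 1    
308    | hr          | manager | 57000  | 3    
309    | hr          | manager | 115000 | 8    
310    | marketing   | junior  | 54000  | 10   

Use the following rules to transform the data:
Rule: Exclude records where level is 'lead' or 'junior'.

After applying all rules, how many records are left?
6

Step 1: Count records to exclude
  - 2 (lead) + 2 (junior) = 4 records
Step 2: Total records: 10
Step 3: Remaining = 10 - 4 = 6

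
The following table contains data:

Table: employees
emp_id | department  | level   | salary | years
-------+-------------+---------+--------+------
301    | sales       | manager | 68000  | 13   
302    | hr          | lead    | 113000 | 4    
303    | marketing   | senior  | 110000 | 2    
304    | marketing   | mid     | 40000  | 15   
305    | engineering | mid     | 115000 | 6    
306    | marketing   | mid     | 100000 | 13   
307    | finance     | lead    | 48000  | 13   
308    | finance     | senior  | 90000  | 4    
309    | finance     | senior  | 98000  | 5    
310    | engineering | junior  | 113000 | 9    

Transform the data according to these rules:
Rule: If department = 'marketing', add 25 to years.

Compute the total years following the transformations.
159

Step 1: Count records where department = 'marketing': 3
Step 2: Total bonus added: 3 × 25 = 75
Step 3: Original sum of years: 84
Step 4: Final sum = 84 + 75 = 159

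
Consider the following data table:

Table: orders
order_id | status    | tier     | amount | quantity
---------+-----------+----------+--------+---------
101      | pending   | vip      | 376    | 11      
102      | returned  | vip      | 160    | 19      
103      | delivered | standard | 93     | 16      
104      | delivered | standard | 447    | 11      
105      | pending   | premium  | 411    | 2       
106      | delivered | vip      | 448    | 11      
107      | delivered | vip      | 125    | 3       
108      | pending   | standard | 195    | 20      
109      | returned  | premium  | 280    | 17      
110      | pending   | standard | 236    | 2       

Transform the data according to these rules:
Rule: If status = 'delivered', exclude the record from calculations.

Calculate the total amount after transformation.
1658

Step 1: Identify records where status = 'delivered'
Step 2: The excluded records sum to 1113
Step 3: Original total amount = 2771
Step 4: Remaining total = 2771 - 1113 = 1658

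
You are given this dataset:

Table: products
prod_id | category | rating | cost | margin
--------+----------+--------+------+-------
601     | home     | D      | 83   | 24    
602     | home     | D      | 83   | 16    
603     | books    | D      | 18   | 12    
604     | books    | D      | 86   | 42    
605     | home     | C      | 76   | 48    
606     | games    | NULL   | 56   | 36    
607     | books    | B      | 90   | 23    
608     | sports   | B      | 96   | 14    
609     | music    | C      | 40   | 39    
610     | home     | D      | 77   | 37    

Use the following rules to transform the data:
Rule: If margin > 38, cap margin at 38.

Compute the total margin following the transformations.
276

Step 1: 3 records have margin > 38
Step 2: These records originally summed to 129
Step 3: After capping: 3 × 38 = 114
Step 4: Unaffected records sum: 162
Step 5: Final sum = 114 + 162 = 276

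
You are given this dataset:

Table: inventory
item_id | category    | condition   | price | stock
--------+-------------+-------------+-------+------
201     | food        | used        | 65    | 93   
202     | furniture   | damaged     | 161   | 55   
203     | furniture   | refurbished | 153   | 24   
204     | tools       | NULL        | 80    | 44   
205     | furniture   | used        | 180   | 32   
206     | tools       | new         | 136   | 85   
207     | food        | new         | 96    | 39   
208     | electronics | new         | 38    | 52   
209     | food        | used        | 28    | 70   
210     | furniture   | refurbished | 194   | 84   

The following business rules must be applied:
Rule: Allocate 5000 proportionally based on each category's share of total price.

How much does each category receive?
electronics: 167.99, food: 835.54, furniture: 3041.56, tools: 954.91

Step 1: Calculate total price = 1131
Step 2: Calculate each category's proportion:
  electronics: 38/1131 = 3.36% → 167.99
  food: 189/1131 = 16.71% → 835.54
  furniture: 688/1131 = 60.83% → 3041.56
  tools: 216/1131 = 19.10% → 954.91
Step 3: Verify: sum of allocations ≈ 5000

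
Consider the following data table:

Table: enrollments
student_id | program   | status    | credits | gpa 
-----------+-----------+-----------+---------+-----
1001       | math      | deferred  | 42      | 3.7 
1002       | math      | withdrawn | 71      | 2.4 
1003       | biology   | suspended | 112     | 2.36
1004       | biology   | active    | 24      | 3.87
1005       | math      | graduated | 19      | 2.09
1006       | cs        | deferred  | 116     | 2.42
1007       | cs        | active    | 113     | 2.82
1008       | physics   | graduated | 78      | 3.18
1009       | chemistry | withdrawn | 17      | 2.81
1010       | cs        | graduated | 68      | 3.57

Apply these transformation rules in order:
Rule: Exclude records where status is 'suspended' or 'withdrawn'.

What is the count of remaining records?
7

Step 1: Count records to exclude
  - 1 (suspended) + 2 (withdrawn) = 3 records
Step 2: Total records: 10
Step 3: Remaining = 10 - 3 = 7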